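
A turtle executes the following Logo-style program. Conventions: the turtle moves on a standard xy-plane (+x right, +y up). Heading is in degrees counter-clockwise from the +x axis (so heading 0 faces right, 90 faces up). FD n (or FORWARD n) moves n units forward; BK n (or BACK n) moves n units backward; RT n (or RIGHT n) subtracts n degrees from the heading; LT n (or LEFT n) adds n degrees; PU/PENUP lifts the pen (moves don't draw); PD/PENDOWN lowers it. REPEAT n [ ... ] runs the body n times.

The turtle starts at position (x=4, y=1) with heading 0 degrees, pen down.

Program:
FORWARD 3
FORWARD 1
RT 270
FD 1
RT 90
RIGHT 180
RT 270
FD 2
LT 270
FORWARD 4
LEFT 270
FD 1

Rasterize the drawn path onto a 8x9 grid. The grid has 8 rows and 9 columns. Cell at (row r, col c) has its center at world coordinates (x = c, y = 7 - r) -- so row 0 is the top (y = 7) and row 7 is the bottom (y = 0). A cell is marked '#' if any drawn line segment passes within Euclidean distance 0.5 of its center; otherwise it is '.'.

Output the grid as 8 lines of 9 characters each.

Segment 0: (4,1) -> (7,1)
Segment 1: (7,1) -> (8,1)
Segment 2: (8,1) -> (8,2)
Segment 3: (8,2) -> (8,0)
Segment 4: (8,0) -> (4,-0)
Segment 5: (4,-0) -> (4,1)

Answer: .........
.........
.........
.........
.........
........#
....#####
....#####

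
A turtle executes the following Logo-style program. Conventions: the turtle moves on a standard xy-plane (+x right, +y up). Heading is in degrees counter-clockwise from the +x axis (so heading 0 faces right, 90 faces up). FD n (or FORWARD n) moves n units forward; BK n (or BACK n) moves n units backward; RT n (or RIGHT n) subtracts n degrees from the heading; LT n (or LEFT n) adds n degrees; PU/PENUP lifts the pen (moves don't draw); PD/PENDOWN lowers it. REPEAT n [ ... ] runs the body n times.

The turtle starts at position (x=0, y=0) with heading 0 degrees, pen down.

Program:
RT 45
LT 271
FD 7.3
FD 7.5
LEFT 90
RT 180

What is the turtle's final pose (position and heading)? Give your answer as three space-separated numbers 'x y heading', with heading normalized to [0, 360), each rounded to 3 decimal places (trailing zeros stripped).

Answer: -10.281 -10.646 136

Derivation:
Executing turtle program step by step:
Start: pos=(0,0), heading=0, pen down
RT 45: heading 0 -> 315
LT 271: heading 315 -> 226
FD 7.3: (0,0) -> (-5.071,-5.251) [heading=226, draw]
FD 7.5: (-5.071,-5.251) -> (-10.281,-10.646) [heading=226, draw]
LT 90: heading 226 -> 316
RT 180: heading 316 -> 136
Final: pos=(-10.281,-10.646), heading=136, 2 segment(s) drawn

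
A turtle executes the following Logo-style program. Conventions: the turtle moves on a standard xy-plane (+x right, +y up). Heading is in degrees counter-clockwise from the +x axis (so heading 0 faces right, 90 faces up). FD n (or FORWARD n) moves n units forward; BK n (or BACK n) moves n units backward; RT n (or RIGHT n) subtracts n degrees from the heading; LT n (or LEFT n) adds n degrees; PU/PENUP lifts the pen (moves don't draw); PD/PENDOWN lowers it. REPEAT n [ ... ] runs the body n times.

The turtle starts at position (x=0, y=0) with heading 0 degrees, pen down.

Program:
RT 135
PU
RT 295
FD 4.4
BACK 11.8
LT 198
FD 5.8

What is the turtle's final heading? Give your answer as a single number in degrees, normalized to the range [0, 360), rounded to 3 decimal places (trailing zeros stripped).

Answer: 128

Derivation:
Executing turtle program step by step:
Start: pos=(0,0), heading=0, pen down
RT 135: heading 0 -> 225
PU: pen up
RT 295: heading 225 -> 290
FD 4.4: (0,0) -> (1.505,-4.135) [heading=290, move]
BK 11.8: (1.505,-4.135) -> (-2.531,6.954) [heading=290, move]
LT 198: heading 290 -> 128
FD 5.8: (-2.531,6.954) -> (-6.102,11.524) [heading=128, move]
Final: pos=(-6.102,11.524), heading=128, 0 segment(s) drawn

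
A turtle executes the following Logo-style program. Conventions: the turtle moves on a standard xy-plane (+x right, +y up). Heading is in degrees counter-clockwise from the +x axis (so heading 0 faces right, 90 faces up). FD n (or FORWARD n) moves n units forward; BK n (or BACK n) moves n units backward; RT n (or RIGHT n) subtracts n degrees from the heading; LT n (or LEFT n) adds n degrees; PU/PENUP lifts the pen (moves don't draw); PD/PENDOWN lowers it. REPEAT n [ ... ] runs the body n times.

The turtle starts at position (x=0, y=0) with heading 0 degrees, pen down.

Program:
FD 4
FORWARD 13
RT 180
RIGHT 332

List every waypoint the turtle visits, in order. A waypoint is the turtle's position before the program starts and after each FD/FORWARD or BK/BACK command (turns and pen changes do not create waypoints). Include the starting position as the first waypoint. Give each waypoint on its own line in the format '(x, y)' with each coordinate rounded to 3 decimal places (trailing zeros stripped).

Executing turtle program step by step:
Start: pos=(0,0), heading=0, pen down
FD 4: (0,0) -> (4,0) [heading=0, draw]
FD 13: (4,0) -> (17,0) [heading=0, draw]
RT 180: heading 0 -> 180
RT 332: heading 180 -> 208
Final: pos=(17,0), heading=208, 2 segment(s) drawn
Waypoints (3 total):
(0, 0)
(4, 0)
(17, 0)

Answer: (0, 0)
(4, 0)
(17, 0)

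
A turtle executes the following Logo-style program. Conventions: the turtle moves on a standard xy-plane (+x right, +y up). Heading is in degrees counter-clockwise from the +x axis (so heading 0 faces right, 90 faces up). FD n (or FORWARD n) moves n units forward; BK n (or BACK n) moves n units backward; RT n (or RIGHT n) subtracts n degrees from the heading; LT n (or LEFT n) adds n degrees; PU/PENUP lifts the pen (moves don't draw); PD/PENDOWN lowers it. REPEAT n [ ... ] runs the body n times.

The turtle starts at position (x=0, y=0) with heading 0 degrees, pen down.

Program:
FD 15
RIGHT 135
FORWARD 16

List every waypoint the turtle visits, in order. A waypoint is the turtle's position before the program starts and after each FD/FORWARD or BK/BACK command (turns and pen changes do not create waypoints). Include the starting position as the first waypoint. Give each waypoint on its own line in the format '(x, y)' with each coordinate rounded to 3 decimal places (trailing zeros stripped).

Executing turtle program step by step:
Start: pos=(0,0), heading=0, pen down
FD 15: (0,0) -> (15,0) [heading=0, draw]
RT 135: heading 0 -> 225
FD 16: (15,0) -> (3.686,-11.314) [heading=225, draw]
Final: pos=(3.686,-11.314), heading=225, 2 segment(s) drawn
Waypoints (3 total):
(0, 0)
(15, 0)
(3.686, -11.314)

Answer: (0, 0)
(15, 0)
(3.686, -11.314)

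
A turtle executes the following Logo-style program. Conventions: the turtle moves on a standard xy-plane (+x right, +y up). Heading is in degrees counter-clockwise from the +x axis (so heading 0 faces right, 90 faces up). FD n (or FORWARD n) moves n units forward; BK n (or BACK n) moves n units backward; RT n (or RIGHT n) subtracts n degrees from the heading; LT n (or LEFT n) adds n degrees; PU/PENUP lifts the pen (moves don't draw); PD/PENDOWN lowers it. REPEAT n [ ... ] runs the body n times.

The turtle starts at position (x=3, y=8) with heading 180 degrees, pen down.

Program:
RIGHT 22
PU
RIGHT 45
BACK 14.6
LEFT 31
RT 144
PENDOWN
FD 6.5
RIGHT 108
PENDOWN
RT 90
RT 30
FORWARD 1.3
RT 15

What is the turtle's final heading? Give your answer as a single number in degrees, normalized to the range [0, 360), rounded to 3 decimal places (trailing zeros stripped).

Executing turtle program step by step:
Start: pos=(3,8), heading=180, pen down
RT 22: heading 180 -> 158
PU: pen up
RT 45: heading 158 -> 113
BK 14.6: (3,8) -> (8.705,-5.439) [heading=113, move]
LT 31: heading 113 -> 144
RT 144: heading 144 -> 0
PD: pen down
FD 6.5: (8.705,-5.439) -> (15.205,-5.439) [heading=0, draw]
RT 108: heading 0 -> 252
PD: pen down
RT 90: heading 252 -> 162
RT 30: heading 162 -> 132
FD 1.3: (15.205,-5.439) -> (14.335,-4.473) [heading=132, draw]
RT 15: heading 132 -> 117
Final: pos=(14.335,-4.473), heading=117, 2 segment(s) drawn

Answer: 117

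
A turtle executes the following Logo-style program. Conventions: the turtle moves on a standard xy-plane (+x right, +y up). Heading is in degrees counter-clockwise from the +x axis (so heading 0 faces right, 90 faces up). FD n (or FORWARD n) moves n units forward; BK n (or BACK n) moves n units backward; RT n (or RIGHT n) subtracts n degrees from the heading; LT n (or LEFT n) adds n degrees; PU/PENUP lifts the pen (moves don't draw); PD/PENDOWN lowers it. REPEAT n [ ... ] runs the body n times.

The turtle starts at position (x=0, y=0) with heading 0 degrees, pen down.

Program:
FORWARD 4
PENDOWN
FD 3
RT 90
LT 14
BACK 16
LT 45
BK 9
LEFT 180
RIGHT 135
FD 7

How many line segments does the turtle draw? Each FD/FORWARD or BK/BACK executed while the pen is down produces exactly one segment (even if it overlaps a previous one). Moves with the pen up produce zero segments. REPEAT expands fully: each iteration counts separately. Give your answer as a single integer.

Executing turtle program step by step:
Start: pos=(0,0), heading=0, pen down
FD 4: (0,0) -> (4,0) [heading=0, draw]
PD: pen down
FD 3: (4,0) -> (7,0) [heading=0, draw]
RT 90: heading 0 -> 270
LT 14: heading 270 -> 284
BK 16: (7,0) -> (3.129,15.525) [heading=284, draw]
LT 45: heading 284 -> 329
BK 9: (3.129,15.525) -> (-4.585,20.16) [heading=329, draw]
LT 180: heading 329 -> 149
RT 135: heading 149 -> 14
FD 7: (-4.585,20.16) -> (2.207,21.854) [heading=14, draw]
Final: pos=(2.207,21.854), heading=14, 5 segment(s) drawn
Segments drawn: 5

Answer: 5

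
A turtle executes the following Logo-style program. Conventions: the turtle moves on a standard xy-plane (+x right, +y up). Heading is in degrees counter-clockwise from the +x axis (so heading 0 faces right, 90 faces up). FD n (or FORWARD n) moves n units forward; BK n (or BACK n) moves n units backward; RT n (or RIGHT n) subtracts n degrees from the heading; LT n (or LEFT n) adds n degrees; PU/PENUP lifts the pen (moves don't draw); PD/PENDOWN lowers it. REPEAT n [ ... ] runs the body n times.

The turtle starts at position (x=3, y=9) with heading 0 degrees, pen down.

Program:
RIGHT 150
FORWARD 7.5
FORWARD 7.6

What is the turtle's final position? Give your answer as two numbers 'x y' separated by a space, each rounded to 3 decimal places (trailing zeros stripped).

Answer: -10.077 1.45

Derivation:
Executing turtle program step by step:
Start: pos=(3,9), heading=0, pen down
RT 150: heading 0 -> 210
FD 7.5: (3,9) -> (-3.495,5.25) [heading=210, draw]
FD 7.6: (-3.495,5.25) -> (-10.077,1.45) [heading=210, draw]
Final: pos=(-10.077,1.45), heading=210, 2 segment(s) drawn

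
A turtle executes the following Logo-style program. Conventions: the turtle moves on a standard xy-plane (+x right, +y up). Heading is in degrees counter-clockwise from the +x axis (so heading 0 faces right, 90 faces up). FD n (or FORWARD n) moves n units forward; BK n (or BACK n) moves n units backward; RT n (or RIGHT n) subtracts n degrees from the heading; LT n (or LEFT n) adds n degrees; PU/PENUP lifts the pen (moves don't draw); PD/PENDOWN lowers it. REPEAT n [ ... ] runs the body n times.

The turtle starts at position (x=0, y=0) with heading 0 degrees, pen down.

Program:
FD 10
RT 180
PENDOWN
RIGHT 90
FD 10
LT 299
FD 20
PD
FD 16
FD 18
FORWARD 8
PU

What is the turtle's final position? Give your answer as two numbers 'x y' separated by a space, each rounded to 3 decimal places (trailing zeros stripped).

Answer: 64.226 40.058

Derivation:
Executing turtle program step by step:
Start: pos=(0,0), heading=0, pen down
FD 10: (0,0) -> (10,0) [heading=0, draw]
RT 180: heading 0 -> 180
PD: pen down
RT 90: heading 180 -> 90
FD 10: (10,0) -> (10,10) [heading=90, draw]
LT 299: heading 90 -> 29
FD 20: (10,10) -> (27.492,19.696) [heading=29, draw]
PD: pen down
FD 16: (27.492,19.696) -> (41.486,27.453) [heading=29, draw]
FD 18: (41.486,27.453) -> (57.229,36.18) [heading=29, draw]
FD 8: (57.229,36.18) -> (64.226,40.058) [heading=29, draw]
PU: pen up
Final: pos=(64.226,40.058), heading=29, 6 segment(s) drawn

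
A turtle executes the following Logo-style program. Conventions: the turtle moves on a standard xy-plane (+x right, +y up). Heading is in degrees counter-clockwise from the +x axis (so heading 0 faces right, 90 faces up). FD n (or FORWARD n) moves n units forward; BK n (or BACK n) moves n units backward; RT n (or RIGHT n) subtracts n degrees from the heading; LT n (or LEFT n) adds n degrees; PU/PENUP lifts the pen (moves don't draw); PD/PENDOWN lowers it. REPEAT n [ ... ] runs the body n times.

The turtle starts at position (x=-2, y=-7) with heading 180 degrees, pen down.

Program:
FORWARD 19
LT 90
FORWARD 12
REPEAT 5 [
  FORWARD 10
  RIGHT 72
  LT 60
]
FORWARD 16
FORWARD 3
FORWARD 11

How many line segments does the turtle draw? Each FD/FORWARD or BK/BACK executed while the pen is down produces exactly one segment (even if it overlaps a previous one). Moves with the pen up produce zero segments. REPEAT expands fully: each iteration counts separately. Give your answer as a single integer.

Answer: 10

Derivation:
Executing turtle program step by step:
Start: pos=(-2,-7), heading=180, pen down
FD 19: (-2,-7) -> (-21,-7) [heading=180, draw]
LT 90: heading 180 -> 270
FD 12: (-21,-7) -> (-21,-19) [heading=270, draw]
REPEAT 5 [
  -- iteration 1/5 --
  FD 10: (-21,-19) -> (-21,-29) [heading=270, draw]
  RT 72: heading 270 -> 198
  LT 60: heading 198 -> 258
  -- iteration 2/5 --
  FD 10: (-21,-29) -> (-23.079,-38.781) [heading=258, draw]
  RT 72: heading 258 -> 186
  LT 60: heading 186 -> 246
  -- iteration 3/5 --
  FD 10: (-23.079,-38.781) -> (-27.146,-47.917) [heading=246, draw]
  RT 72: heading 246 -> 174
  LT 60: heading 174 -> 234
  -- iteration 4/5 --
  FD 10: (-27.146,-47.917) -> (-33.024,-56.007) [heading=234, draw]
  RT 72: heading 234 -> 162
  LT 60: heading 162 -> 222
  -- iteration 5/5 --
  FD 10: (-33.024,-56.007) -> (-40.456,-62.698) [heading=222, draw]
  RT 72: heading 222 -> 150
  LT 60: heading 150 -> 210
]
FD 16: (-40.456,-62.698) -> (-54.312,-70.698) [heading=210, draw]
FD 3: (-54.312,-70.698) -> (-56.91,-72.198) [heading=210, draw]
FD 11: (-56.91,-72.198) -> (-66.437,-77.698) [heading=210, draw]
Final: pos=(-66.437,-77.698), heading=210, 10 segment(s) drawn
Segments drawn: 10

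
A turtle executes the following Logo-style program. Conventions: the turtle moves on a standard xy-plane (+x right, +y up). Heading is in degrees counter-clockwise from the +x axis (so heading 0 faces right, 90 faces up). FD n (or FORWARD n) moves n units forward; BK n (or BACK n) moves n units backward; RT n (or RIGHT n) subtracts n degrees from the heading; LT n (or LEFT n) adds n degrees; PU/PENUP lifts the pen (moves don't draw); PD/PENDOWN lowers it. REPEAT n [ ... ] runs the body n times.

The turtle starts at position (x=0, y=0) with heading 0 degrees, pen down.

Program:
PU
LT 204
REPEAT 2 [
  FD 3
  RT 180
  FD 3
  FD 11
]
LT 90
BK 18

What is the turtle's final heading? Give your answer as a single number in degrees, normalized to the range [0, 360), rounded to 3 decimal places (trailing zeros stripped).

Executing turtle program step by step:
Start: pos=(0,0), heading=0, pen down
PU: pen up
LT 204: heading 0 -> 204
REPEAT 2 [
  -- iteration 1/2 --
  FD 3: (0,0) -> (-2.741,-1.22) [heading=204, move]
  RT 180: heading 204 -> 24
  FD 3: (-2.741,-1.22) -> (0,0) [heading=24, move]
  FD 11: (0,0) -> (10.049,4.474) [heading=24, move]
  -- iteration 2/2 --
  FD 3: (10.049,4.474) -> (12.79,5.694) [heading=24, move]
  RT 180: heading 24 -> 204
  FD 3: (12.79,5.694) -> (10.049,4.474) [heading=204, move]
  FD 11: (10.049,4.474) -> (0,0) [heading=204, move]
]
LT 90: heading 204 -> 294
BK 18: (0,0) -> (-7.321,16.444) [heading=294, move]
Final: pos=(-7.321,16.444), heading=294, 0 segment(s) drawn

Answer: 294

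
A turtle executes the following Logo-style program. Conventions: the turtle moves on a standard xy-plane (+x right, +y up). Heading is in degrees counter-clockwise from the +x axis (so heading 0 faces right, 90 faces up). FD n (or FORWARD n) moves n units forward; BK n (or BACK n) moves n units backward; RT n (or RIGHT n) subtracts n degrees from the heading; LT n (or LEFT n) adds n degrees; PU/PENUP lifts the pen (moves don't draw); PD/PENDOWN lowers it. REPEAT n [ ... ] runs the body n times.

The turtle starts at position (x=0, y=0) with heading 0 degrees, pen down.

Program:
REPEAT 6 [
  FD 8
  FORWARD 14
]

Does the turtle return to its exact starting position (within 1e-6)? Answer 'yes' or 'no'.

Answer: no

Derivation:
Executing turtle program step by step:
Start: pos=(0,0), heading=0, pen down
REPEAT 6 [
  -- iteration 1/6 --
  FD 8: (0,0) -> (8,0) [heading=0, draw]
  FD 14: (8,0) -> (22,0) [heading=0, draw]
  -- iteration 2/6 --
  FD 8: (22,0) -> (30,0) [heading=0, draw]
  FD 14: (30,0) -> (44,0) [heading=0, draw]
  -- iteration 3/6 --
  FD 8: (44,0) -> (52,0) [heading=0, draw]
  FD 14: (52,0) -> (66,0) [heading=0, draw]
  -- iteration 4/6 --
  FD 8: (66,0) -> (74,0) [heading=0, draw]
  FD 14: (74,0) -> (88,0) [heading=0, draw]
  -- iteration 5/6 --
  FD 8: (88,0) -> (96,0) [heading=0, draw]
  FD 14: (96,0) -> (110,0) [heading=0, draw]
  -- iteration 6/6 --
  FD 8: (110,0) -> (118,0) [heading=0, draw]
  FD 14: (118,0) -> (132,0) [heading=0, draw]
]
Final: pos=(132,0), heading=0, 12 segment(s) drawn

Start position: (0, 0)
Final position: (132, 0)
Distance = 132; >= 1e-6 -> NOT closed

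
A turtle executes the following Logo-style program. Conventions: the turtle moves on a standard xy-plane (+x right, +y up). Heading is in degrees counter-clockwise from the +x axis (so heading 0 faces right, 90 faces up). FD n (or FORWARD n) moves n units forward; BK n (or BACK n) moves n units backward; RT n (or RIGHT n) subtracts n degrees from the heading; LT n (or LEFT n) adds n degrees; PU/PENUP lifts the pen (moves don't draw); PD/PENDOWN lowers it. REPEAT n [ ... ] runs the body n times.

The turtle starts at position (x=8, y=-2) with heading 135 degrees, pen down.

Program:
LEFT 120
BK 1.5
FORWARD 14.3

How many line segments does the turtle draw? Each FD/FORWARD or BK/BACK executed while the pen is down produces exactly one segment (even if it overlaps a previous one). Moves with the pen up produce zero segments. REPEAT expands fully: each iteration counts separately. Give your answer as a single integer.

Answer: 2

Derivation:
Executing turtle program step by step:
Start: pos=(8,-2), heading=135, pen down
LT 120: heading 135 -> 255
BK 1.5: (8,-2) -> (8.388,-0.551) [heading=255, draw]
FD 14.3: (8.388,-0.551) -> (4.687,-14.364) [heading=255, draw]
Final: pos=(4.687,-14.364), heading=255, 2 segment(s) drawn
Segments drawn: 2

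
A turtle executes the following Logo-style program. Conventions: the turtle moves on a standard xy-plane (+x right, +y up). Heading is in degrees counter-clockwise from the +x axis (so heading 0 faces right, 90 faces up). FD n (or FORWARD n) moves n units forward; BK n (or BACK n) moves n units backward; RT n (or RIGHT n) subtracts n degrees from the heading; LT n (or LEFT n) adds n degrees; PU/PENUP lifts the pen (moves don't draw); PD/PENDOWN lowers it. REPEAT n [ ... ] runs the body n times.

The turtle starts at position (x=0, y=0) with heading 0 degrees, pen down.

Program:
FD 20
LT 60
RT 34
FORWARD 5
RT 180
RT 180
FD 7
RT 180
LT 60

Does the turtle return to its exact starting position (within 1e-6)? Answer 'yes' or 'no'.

Answer: no

Derivation:
Executing turtle program step by step:
Start: pos=(0,0), heading=0, pen down
FD 20: (0,0) -> (20,0) [heading=0, draw]
LT 60: heading 0 -> 60
RT 34: heading 60 -> 26
FD 5: (20,0) -> (24.494,2.192) [heading=26, draw]
RT 180: heading 26 -> 206
RT 180: heading 206 -> 26
FD 7: (24.494,2.192) -> (30.786,5.26) [heading=26, draw]
RT 180: heading 26 -> 206
LT 60: heading 206 -> 266
Final: pos=(30.786,5.26), heading=266, 3 segment(s) drawn

Start position: (0, 0)
Final position: (30.786, 5.26)
Distance = 31.232; >= 1e-6 -> NOT closed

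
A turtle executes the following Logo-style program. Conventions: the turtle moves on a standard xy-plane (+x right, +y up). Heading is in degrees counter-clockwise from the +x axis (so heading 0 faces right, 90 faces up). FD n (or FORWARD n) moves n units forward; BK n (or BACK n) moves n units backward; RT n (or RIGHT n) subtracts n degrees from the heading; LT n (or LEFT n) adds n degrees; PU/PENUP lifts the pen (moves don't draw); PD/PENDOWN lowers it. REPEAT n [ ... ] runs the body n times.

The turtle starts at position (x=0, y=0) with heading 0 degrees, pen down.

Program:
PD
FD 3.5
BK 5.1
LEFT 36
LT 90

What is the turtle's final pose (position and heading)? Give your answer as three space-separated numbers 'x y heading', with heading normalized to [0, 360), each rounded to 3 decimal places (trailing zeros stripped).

Answer: -1.6 0 126

Derivation:
Executing turtle program step by step:
Start: pos=(0,0), heading=0, pen down
PD: pen down
FD 3.5: (0,0) -> (3.5,0) [heading=0, draw]
BK 5.1: (3.5,0) -> (-1.6,0) [heading=0, draw]
LT 36: heading 0 -> 36
LT 90: heading 36 -> 126
Final: pos=(-1.6,0), heading=126, 2 segment(s) drawn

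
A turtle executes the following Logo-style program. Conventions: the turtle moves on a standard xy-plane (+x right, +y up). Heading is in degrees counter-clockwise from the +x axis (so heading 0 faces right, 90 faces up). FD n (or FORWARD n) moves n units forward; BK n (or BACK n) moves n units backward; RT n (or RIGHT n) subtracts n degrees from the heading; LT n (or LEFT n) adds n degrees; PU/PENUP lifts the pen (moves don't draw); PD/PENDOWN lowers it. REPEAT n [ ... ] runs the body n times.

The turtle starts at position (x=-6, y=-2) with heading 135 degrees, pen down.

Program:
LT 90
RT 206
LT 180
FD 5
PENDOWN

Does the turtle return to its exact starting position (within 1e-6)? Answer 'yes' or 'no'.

Answer: no

Derivation:
Executing turtle program step by step:
Start: pos=(-6,-2), heading=135, pen down
LT 90: heading 135 -> 225
RT 206: heading 225 -> 19
LT 180: heading 19 -> 199
FD 5: (-6,-2) -> (-10.728,-3.628) [heading=199, draw]
PD: pen down
Final: pos=(-10.728,-3.628), heading=199, 1 segment(s) drawn

Start position: (-6, -2)
Final position: (-10.728, -3.628)
Distance = 5; >= 1e-6 -> NOT closed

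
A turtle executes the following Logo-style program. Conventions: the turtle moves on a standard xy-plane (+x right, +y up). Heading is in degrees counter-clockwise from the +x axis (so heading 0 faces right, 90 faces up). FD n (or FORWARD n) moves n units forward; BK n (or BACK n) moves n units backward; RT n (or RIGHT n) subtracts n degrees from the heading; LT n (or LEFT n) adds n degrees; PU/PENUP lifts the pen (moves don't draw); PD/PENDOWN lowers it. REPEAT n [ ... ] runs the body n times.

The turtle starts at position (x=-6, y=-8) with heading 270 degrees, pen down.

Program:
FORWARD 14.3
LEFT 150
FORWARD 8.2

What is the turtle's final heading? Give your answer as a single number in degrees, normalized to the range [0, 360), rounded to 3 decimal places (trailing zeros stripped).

Answer: 60

Derivation:
Executing turtle program step by step:
Start: pos=(-6,-8), heading=270, pen down
FD 14.3: (-6,-8) -> (-6,-22.3) [heading=270, draw]
LT 150: heading 270 -> 60
FD 8.2: (-6,-22.3) -> (-1.9,-15.199) [heading=60, draw]
Final: pos=(-1.9,-15.199), heading=60, 2 segment(s) drawn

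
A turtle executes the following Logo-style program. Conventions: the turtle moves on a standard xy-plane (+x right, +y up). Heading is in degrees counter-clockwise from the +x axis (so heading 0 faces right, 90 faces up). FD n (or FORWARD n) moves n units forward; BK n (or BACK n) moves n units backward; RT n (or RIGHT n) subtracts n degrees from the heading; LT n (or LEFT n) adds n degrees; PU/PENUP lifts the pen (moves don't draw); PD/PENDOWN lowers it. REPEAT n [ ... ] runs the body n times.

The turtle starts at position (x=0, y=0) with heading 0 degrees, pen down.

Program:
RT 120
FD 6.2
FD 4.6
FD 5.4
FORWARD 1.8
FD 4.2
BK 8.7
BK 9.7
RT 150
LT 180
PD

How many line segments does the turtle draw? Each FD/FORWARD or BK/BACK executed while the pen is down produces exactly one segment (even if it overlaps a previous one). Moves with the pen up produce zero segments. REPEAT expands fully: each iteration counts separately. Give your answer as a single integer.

Executing turtle program step by step:
Start: pos=(0,0), heading=0, pen down
RT 120: heading 0 -> 240
FD 6.2: (0,0) -> (-3.1,-5.369) [heading=240, draw]
FD 4.6: (-3.1,-5.369) -> (-5.4,-9.353) [heading=240, draw]
FD 5.4: (-5.4,-9.353) -> (-8.1,-14.03) [heading=240, draw]
FD 1.8: (-8.1,-14.03) -> (-9,-15.588) [heading=240, draw]
FD 4.2: (-9,-15.588) -> (-11.1,-19.226) [heading=240, draw]
BK 8.7: (-11.1,-19.226) -> (-6.75,-11.691) [heading=240, draw]
BK 9.7: (-6.75,-11.691) -> (-1.9,-3.291) [heading=240, draw]
RT 150: heading 240 -> 90
LT 180: heading 90 -> 270
PD: pen down
Final: pos=(-1.9,-3.291), heading=270, 7 segment(s) drawn
Segments drawn: 7

Answer: 7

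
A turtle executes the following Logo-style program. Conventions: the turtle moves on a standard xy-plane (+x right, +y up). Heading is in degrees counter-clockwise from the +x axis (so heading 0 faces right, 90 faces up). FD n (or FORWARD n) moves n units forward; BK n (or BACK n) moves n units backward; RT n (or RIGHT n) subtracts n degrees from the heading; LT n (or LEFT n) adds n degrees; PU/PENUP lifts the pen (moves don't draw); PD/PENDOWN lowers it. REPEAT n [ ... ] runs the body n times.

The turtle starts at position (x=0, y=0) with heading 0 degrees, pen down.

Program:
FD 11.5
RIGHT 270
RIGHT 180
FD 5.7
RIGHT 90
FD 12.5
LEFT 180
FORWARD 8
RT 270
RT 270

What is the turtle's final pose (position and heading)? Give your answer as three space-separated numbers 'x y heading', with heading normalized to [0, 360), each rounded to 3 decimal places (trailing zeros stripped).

Answer: 7 -5.7 180

Derivation:
Executing turtle program step by step:
Start: pos=(0,0), heading=0, pen down
FD 11.5: (0,0) -> (11.5,0) [heading=0, draw]
RT 270: heading 0 -> 90
RT 180: heading 90 -> 270
FD 5.7: (11.5,0) -> (11.5,-5.7) [heading=270, draw]
RT 90: heading 270 -> 180
FD 12.5: (11.5,-5.7) -> (-1,-5.7) [heading=180, draw]
LT 180: heading 180 -> 0
FD 8: (-1,-5.7) -> (7,-5.7) [heading=0, draw]
RT 270: heading 0 -> 90
RT 270: heading 90 -> 180
Final: pos=(7,-5.7), heading=180, 4 segment(s) drawn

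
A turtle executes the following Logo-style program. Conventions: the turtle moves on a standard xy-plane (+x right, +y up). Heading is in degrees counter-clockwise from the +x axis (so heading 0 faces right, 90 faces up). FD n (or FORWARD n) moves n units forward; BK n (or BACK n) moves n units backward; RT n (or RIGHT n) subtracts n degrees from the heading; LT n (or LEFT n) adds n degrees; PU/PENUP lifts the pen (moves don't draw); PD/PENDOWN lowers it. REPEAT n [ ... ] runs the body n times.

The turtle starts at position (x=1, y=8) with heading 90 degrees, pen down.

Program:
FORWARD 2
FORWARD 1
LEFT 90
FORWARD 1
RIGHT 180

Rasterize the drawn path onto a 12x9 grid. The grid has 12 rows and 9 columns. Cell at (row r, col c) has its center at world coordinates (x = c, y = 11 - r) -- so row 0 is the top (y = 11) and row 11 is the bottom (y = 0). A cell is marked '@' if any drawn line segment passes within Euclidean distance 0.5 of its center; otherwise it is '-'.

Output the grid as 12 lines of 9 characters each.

Answer: @@-------
-@-------
-@-------
-@-------
---------
---------
---------
---------
---------
---------
---------
---------

Derivation:
Segment 0: (1,8) -> (1,10)
Segment 1: (1,10) -> (1,11)
Segment 2: (1,11) -> (0,11)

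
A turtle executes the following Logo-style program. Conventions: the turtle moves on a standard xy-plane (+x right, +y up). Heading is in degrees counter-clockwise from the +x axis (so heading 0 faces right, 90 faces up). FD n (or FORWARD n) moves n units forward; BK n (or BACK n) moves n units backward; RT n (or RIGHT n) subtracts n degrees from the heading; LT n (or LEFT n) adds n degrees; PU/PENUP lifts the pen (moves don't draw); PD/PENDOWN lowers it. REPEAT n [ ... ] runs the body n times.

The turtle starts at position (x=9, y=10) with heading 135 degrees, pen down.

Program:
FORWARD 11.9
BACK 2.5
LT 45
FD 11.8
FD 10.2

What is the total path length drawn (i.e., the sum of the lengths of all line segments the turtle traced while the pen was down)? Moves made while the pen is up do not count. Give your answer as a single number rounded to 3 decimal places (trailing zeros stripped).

Executing turtle program step by step:
Start: pos=(9,10), heading=135, pen down
FD 11.9: (9,10) -> (0.585,18.415) [heading=135, draw]
BK 2.5: (0.585,18.415) -> (2.353,16.647) [heading=135, draw]
LT 45: heading 135 -> 180
FD 11.8: (2.353,16.647) -> (-9.447,16.647) [heading=180, draw]
FD 10.2: (-9.447,16.647) -> (-19.647,16.647) [heading=180, draw]
Final: pos=(-19.647,16.647), heading=180, 4 segment(s) drawn

Segment lengths:
  seg 1: (9,10) -> (0.585,18.415), length = 11.9
  seg 2: (0.585,18.415) -> (2.353,16.647), length = 2.5
  seg 3: (2.353,16.647) -> (-9.447,16.647), length = 11.8
  seg 4: (-9.447,16.647) -> (-19.647,16.647), length = 10.2
Total = 36.4

Answer: 36.4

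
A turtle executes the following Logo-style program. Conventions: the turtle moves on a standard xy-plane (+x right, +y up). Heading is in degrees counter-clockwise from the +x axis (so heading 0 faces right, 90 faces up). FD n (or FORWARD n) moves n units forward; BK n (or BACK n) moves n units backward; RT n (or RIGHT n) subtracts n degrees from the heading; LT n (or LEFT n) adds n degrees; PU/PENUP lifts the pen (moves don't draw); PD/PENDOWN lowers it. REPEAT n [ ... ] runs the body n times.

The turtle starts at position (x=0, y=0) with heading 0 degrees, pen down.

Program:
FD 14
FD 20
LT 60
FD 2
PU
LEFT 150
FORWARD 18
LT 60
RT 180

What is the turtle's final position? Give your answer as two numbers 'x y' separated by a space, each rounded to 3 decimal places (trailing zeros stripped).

Answer: 19.412 -7.268

Derivation:
Executing turtle program step by step:
Start: pos=(0,0), heading=0, pen down
FD 14: (0,0) -> (14,0) [heading=0, draw]
FD 20: (14,0) -> (34,0) [heading=0, draw]
LT 60: heading 0 -> 60
FD 2: (34,0) -> (35,1.732) [heading=60, draw]
PU: pen up
LT 150: heading 60 -> 210
FD 18: (35,1.732) -> (19.412,-7.268) [heading=210, move]
LT 60: heading 210 -> 270
RT 180: heading 270 -> 90
Final: pos=(19.412,-7.268), heading=90, 3 segment(s) drawn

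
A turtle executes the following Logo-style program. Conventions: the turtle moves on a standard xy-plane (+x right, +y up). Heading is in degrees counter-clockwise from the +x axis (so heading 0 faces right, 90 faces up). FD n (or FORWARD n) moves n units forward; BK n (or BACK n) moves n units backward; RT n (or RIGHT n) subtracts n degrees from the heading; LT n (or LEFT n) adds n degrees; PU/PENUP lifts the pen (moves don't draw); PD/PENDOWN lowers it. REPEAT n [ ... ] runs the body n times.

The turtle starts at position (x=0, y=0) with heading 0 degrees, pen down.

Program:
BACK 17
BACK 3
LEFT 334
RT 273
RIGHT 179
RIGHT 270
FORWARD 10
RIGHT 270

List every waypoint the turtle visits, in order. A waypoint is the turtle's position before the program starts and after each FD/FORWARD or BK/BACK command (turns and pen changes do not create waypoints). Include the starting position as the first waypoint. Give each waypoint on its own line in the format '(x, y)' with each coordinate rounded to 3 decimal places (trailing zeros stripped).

Answer: (0, 0)
(-17, 0)
(-20, 0)
(-11.171, -4.695)

Derivation:
Executing turtle program step by step:
Start: pos=(0,0), heading=0, pen down
BK 17: (0,0) -> (-17,0) [heading=0, draw]
BK 3: (-17,0) -> (-20,0) [heading=0, draw]
LT 334: heading 0 -> 334
RT 273: heading 334 -> 61
RT 179: heading 61 -> 242
RT 270: heading 242 -> 332
FD 10: (-20,0) -> (-11.171,-4.695) [heading=332, draw]
RT 270: heading 332 -> 62
Final: pos=(-11.171,-4.695), heading=62, 3 segment(s) drawn
Waypoints (4 total):
(0, 0)
(-17, 0)
(-20, 0)
(-11.171, -4.695)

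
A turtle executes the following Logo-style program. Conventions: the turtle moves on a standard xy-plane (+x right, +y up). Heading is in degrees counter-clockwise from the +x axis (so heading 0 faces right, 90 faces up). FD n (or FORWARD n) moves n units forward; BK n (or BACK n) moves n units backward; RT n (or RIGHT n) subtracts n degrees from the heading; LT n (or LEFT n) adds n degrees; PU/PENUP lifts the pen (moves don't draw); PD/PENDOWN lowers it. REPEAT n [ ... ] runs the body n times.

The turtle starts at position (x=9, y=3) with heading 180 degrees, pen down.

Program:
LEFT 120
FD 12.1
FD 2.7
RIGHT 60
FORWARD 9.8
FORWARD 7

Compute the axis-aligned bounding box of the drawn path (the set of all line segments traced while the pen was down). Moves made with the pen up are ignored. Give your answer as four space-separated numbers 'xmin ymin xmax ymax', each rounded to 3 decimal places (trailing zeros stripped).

Executing turtle program step by step:
Start: pos=(9,3), heading=180, pen down
LT 120: heading 180 -> 300
FD 12.1: (9,3) -> (15.05,-7.479) [heading=300, draw]
FD 2.7: (15.05,-7.479) -> (16.4,-9.817) [heading=300, draw]
RT 60: heading 300 -> 240
FD 9.8: (16.4,-9.817) -> (11.5,-18.304) [heading=240, draw]
FD 7: (11.5,-18.304) -> (8,-24.366) [heading=240, draw]
Final: pos=(8,-24.366), heading=240, 4 segment(s) drawn

Segment endpoints: x in {8, 9, 11.5, 15.05, 16.4}, y in {-24.366, -18.304, -9.817, -7.479, 3}
xmin=8, ymin=-24.366, xmax=16.4, ymax=3

Answer: 8 -24.366 16.4 3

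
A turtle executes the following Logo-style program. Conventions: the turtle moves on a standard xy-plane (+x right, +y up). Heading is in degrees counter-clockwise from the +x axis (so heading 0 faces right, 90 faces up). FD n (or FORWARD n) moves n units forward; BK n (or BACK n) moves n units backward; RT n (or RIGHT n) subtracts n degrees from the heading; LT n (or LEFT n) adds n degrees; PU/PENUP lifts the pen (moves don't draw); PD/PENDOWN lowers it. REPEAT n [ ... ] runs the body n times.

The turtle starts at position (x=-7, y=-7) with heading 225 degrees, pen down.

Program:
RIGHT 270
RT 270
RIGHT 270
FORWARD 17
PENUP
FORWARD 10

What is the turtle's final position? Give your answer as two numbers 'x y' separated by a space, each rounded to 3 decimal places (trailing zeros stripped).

Answer: -26.092 12.092

Derivation:
Executing turtle program step by step:
Start: pos=(-7,-7), heading=225, pen down
RT 270: heading 225 -> 315
RT 270: heading 315 -> 45
RT 270: heading 45 -> 135
FD 17: (-7,-7) -> (-19.021,5.021) [heading=135, draw]
PU: pen up
FD 10: (-19.021,5.021) -> (-26.092,12.092) [heading=135, move]
Final: pos=(-26.092,12.092), heading=135, 1 segment(s) drawn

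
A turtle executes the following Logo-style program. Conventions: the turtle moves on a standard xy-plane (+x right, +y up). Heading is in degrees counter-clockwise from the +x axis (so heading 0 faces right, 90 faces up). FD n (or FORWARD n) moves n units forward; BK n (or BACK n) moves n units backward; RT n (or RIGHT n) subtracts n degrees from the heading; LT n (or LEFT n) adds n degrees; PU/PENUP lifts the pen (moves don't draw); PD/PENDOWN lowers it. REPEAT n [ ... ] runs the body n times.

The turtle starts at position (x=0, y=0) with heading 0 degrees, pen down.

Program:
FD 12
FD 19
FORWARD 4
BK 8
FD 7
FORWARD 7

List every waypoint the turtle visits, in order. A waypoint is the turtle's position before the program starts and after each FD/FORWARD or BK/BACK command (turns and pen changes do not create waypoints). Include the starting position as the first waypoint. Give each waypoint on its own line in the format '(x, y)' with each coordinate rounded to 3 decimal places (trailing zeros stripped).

Executing turtle program step by step:
Start: pos=(0,0), heading=0, pen down
FD 12: (0,0) -> (12,0) [heading=0, draw]
FD 19: (12,0) -> (31,0) [heading=0, draw]
FD 4: (31,0) -> (35,0) [heading=0, draw]
BK 8: (35,0) -> (27,0) [heading=0, draw]
FD 7: (27,0) -> (34,0) [heading=0, draw]
FD 7: (34,0) -> (41,0) [heading=0, draw]
Final: pos=(41,0), heading=0, 6 segment(s) drawn
Waypoints (7 total):
(0, 0)
(12, 0)
(31, 0)
(35, 0)
(27, 0)
(34, 0)
(41, 0)

Answer: (0, 0)
(12, 0)
(31, 0)
(35, 0)
(27, 0)
(34, 0)
(41, 0)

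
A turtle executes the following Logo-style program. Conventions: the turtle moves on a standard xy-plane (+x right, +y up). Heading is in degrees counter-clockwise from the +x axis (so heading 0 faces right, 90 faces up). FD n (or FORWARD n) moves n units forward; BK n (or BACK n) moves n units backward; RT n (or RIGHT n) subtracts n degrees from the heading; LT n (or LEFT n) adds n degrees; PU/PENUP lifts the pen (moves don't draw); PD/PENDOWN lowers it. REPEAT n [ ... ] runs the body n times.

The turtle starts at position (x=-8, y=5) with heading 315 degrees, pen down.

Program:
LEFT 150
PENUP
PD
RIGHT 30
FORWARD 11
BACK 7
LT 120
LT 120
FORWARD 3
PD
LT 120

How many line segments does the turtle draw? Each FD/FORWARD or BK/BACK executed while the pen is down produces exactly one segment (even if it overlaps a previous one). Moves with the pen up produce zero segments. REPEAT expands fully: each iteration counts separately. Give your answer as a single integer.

Executing turtle program step by step:
Start: pos=(-8,5), heading=315, pen down
LT 150: heading 315 -> 105
PU: pen up
PD: pen down
RT 30: heading 105 -> 75
FD 11: (-8,5) -> (-5.153,15.625) [heading=75, draw]
BK 7: (-5.153,15.625) -> (-6.965,8.864) [heading=75, draw]
LT 120: heading 75 -> 195
LT 120: heading 195 -> 315
FD 3: (-6.965,8.864) -> (-4.843,6.742) [heading=315, draw]
PD: pen down
LT 120: heading 315 -> 75
Final: pos=(-4.843,6.742), heading=75, 3 segment(s) drawn
Segments drawn: 3

Answer: 3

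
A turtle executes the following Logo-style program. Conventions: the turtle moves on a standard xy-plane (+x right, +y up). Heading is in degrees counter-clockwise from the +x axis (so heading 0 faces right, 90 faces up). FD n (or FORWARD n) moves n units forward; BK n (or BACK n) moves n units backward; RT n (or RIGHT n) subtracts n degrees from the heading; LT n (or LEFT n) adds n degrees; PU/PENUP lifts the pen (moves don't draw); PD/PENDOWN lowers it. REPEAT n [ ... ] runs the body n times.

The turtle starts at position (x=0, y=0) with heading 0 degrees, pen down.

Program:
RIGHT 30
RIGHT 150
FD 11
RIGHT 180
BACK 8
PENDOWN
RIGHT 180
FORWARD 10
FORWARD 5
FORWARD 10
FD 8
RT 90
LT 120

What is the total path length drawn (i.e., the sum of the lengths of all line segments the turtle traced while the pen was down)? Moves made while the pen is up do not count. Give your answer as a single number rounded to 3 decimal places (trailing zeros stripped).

Executing turtle program step by step:
Start: pos=(0,0), heading=0, pen down
RT 30: heading 0 -> 330
RT 150: heading 330 -> 180
FD 11: (0,0) -> (-11,0) [heading=180, draw]
RT 180: heading 180 -> 0
BK 8: (-11,0) -> (-19,0) [heading=0, draw]
PD: pen down
RT 180: heading 0 -> 180
FD 10: (-19,0) -> (-29,0) [heading=180, draw]
FD 5: (-29,0) -> (-34,0) [heading=180, draw]
FD 10: (-34,0) -> (-44,0) [heading=180, draw]
FD 8: (-44,0) -> (-52,0) [heading=180, draw]
RT 90: heading 180 -> 90
LT 120: heading 90 -> 210
Final: pos=(-52,0), heading=210, 6 segment(s) drawn

Segment lengths:
  seg 1: (0,0) -> (-11,0), length = 11
  seg 2: (-11,0) -> (-19,0), length = 8
  seg 3: (-19,0) -> (-29,0), length = 10
  seg 4: (-29,0) -> (-34,0), length = 5
  seg 5: (-34,0) -> (-44,0), length = 10
  seg 6: (-44,0) -> (-52,0), length = 8
Total = 52

Answer: 52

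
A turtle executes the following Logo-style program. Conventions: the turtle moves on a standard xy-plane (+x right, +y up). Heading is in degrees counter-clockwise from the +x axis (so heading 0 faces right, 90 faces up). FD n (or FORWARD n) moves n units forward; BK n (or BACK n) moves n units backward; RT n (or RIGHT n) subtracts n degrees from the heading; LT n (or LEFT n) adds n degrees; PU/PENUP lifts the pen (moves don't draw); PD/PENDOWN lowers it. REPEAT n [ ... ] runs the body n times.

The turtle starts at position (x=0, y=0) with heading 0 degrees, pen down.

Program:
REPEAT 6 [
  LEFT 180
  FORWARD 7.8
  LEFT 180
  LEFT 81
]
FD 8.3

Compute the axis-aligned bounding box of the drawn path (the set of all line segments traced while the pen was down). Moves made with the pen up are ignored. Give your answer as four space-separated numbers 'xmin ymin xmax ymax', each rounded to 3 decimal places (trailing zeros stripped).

Executing turtle program step by step:
Start: pos=(0,0), heading=0, pen down
REPEAT 6 [
  -- iteration 1/6 --
  LT 180: heading 0 -> 180
  FD 7.8: (0,0) -> (-7.8,0) [heading=180, draw]
  LT 180: heading 180 -> 0
  LT 81: heading 0 -> 81
  -- iteration 2/6 --
  LT 180: heading 81 -> 261
  FD 7.8: (-7.8,0) -> (-9.02,-7.704) [heading=261, draw]
  LT 180: heading 261 -> 81
  LT 81: heading 81 -> 162
  -- iteration 3/6 --
  LT 180: heading 162 -> 342
  FD 7.8: (-9.02,-7.704) -> (-1.602,-10.114) [heading=342, draw]
  LT 180: heading 342 -> 162
  LT 81: heading 162 -> 243
  -- iteration 4/6 --
  LT 180: heading 243 -> 63
  FD 7.8: (-1.602,-10.114) -> (1.939,-3.164) [heading=63, draw]
  LT 180: heading 63 -> 243
  LT 81: heading 243 -> 324
  -- iteration 5/6 --
  LT 180: heading 324 -> 144
  FD 7.8: (1.939,-3.164) -> (-4.371,1.42) [heading=144, draw]
  LT 180: heading 144 -> 324
  LT 81: heading 324 -> 45
  -- iteration 6/6 --
  LT 180: heading 45 -> 225
  FD 7.8: (-4.371,1.42) -> (-9.887,-4.095) [heading=225, draw]
  LT 180: heading 225 -> 45
  LT 81: heading 45 -> 126
]
FD 8.3: (-9.887,-4.095) -> (-14.765,2.62) [heading=126, draw]
Final: pos=(-14.765,2.62), heading=126, 7 segment(s) drawn

Segment endpoints: x in {-14.765, -9.887, -9.02, -7.8, -4.371, -1.602, 0, 1.939}, y in {-10.114, -7.704, -4.095, -3.164, 0, 0, 1.42, 2.62}
xmin=-14.765, ymin=-10.114, xmax=1.939, ymax=2.62

Answer: -14.765 -10.114 1.939 2.62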